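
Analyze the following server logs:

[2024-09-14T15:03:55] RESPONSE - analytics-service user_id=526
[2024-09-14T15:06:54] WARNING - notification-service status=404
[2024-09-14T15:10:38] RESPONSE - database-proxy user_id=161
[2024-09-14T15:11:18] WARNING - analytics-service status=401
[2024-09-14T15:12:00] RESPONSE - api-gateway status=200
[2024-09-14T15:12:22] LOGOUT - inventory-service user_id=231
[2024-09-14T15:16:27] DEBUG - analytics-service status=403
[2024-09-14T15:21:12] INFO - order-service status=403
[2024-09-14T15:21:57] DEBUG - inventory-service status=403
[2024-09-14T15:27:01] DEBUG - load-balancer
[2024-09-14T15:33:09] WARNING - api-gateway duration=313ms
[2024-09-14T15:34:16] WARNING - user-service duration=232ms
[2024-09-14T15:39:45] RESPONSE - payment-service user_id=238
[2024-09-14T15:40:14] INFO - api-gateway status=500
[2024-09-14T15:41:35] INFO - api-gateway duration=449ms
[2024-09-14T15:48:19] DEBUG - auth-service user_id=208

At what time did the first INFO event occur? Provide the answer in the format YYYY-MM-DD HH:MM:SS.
2024-09-14 15:21:12

To find the first event:

1. Filter for all INFO events
2. Sort by timestamp
3. Select the first one
4. Timestamp: 2024-09-14 15:21:12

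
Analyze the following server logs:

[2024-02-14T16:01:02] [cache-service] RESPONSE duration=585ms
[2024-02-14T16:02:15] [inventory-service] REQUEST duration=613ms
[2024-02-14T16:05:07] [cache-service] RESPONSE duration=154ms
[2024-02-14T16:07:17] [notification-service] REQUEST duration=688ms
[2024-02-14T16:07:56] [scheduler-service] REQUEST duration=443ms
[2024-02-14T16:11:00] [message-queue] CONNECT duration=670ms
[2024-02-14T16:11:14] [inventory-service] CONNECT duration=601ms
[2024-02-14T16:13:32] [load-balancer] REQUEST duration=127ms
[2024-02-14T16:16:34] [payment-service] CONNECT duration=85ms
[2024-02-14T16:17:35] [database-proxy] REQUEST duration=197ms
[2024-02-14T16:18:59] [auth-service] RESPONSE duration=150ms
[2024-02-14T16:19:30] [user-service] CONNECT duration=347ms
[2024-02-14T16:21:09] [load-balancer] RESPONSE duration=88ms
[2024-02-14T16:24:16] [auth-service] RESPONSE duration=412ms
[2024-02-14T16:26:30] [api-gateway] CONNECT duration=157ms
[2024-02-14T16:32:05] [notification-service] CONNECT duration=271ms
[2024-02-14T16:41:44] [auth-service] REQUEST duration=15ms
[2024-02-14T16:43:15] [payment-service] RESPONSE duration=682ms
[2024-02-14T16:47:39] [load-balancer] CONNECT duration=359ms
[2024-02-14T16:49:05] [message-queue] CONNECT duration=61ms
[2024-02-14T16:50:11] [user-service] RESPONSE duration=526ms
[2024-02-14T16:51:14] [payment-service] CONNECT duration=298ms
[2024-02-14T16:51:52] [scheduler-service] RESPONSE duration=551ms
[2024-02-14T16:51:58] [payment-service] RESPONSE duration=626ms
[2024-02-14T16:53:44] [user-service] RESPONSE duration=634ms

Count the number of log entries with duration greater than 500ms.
10

To count timeouts:

1. Threshold: 500ms
2. Extract duration from each log entry
3. Count entries where duration > 500
4. Timeout count: 10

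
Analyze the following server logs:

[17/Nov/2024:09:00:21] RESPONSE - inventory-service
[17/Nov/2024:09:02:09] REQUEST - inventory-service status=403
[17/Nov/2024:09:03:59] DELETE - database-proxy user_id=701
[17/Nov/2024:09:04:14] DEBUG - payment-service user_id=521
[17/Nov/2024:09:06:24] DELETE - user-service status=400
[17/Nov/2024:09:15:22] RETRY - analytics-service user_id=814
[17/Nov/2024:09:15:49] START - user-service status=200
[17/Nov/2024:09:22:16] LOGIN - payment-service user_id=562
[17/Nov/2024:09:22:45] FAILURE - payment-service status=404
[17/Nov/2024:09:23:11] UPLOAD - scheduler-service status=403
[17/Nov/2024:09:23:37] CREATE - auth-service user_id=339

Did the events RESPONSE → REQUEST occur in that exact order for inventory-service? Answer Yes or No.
Yes

To verify sequence order:

1. Find all events in sequence RESPONSE → REQUEST for inventory-service
2. Extract their timestamps
3. Check if timestamps are in ascending order
4. Result: Yes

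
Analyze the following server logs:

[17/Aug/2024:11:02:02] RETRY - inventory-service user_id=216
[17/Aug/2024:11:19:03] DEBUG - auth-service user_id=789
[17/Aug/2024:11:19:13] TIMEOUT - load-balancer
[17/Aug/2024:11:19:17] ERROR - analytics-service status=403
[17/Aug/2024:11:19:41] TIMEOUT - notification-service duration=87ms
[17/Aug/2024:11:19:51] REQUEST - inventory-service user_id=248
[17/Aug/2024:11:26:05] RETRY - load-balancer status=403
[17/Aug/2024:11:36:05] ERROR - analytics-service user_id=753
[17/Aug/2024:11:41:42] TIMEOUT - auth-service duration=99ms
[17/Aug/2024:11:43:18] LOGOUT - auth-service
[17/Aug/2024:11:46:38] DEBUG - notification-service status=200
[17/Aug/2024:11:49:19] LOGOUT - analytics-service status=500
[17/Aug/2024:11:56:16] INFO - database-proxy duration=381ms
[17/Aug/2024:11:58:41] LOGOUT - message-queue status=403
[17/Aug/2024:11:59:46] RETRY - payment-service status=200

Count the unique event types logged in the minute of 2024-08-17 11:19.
4

To count unique event types:

1. Filter events in the minute starting at 2024-08-17 11:19
2. Extract event types from matching entries
3. Count unique types: 4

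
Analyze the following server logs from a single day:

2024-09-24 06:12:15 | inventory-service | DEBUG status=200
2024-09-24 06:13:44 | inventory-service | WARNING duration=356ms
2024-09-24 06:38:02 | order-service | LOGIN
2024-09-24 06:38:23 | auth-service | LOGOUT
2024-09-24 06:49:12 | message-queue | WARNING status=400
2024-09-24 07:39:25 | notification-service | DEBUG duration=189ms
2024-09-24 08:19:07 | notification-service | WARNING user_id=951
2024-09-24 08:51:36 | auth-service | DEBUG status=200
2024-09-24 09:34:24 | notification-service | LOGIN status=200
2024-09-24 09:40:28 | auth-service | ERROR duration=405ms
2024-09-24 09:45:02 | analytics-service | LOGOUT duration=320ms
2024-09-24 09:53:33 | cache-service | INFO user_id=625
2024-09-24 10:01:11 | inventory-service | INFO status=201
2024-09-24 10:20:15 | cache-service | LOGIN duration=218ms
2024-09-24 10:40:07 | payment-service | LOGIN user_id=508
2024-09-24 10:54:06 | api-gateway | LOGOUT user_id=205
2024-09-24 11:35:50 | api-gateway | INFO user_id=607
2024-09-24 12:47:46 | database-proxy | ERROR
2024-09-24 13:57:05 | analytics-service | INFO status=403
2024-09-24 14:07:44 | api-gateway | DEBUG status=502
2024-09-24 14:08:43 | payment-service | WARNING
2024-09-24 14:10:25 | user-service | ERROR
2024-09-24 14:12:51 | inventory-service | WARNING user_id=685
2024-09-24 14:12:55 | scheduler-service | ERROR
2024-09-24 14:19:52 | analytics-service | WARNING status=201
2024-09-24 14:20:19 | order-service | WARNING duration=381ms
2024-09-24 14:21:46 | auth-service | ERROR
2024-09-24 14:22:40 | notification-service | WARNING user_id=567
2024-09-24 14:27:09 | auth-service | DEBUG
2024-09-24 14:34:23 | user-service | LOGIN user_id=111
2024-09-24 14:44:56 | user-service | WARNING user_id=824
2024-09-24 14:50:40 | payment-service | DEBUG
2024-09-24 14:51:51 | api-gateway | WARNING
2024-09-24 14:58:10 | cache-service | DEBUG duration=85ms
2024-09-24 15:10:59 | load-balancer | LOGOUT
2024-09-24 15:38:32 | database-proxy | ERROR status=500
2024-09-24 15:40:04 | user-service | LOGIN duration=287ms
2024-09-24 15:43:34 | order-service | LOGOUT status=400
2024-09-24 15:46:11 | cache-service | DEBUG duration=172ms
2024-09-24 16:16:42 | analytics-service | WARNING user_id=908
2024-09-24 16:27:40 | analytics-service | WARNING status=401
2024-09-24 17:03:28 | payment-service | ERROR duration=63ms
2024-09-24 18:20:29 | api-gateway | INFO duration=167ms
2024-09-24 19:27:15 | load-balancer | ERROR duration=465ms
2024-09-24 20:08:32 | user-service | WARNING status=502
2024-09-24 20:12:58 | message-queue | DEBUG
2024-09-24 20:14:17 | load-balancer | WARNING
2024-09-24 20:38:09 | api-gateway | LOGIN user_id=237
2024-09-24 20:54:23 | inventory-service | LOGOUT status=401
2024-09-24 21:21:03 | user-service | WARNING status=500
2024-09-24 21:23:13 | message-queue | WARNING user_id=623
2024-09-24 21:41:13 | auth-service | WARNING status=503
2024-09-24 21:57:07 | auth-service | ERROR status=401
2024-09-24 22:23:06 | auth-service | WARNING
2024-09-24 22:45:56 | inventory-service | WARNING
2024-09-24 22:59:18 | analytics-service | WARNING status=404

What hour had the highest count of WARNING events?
14

To find the peak hour:

1. Group all WARNING events by hour
2. Count events in each hour
3. Find hour with maximum count
4. Peak hour: 14 (with 7 events)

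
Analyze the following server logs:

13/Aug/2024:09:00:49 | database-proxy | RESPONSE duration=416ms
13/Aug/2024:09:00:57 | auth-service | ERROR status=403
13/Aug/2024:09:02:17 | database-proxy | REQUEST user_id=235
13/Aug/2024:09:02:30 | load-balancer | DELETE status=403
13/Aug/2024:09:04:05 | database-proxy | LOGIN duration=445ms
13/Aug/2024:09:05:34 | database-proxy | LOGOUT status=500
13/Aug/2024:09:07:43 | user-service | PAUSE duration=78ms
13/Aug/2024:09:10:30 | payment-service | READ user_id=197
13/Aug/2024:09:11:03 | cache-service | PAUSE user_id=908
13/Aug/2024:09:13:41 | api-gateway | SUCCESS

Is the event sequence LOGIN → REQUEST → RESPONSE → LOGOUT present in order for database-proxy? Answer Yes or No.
No

To verify sequence order:

1. Find all events in sequence LOGIN → REQUEST → RESPONSE → LOGOUT for database-proxy
2. Extract their timestamps
3. Check if timestamps are in ascending order
4. Result: No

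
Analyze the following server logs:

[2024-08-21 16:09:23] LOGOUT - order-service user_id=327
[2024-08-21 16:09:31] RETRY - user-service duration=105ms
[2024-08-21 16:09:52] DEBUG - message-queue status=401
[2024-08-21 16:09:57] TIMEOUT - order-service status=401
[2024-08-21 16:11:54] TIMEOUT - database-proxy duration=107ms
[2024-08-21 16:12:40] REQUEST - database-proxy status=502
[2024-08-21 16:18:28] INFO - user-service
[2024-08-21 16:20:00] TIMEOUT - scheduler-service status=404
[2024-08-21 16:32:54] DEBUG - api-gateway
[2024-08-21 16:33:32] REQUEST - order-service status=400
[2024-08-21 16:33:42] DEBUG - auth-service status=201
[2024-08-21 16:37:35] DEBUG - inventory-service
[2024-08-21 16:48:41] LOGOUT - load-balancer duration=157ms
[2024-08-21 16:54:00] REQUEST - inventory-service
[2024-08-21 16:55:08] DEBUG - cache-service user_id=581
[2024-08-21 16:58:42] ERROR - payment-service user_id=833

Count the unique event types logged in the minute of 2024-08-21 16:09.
4

To count unique event types:

1. Filter events in the minute starting at 2024-08-21 16:09
2. Extract event types from matching entries
3. Count unique types: 4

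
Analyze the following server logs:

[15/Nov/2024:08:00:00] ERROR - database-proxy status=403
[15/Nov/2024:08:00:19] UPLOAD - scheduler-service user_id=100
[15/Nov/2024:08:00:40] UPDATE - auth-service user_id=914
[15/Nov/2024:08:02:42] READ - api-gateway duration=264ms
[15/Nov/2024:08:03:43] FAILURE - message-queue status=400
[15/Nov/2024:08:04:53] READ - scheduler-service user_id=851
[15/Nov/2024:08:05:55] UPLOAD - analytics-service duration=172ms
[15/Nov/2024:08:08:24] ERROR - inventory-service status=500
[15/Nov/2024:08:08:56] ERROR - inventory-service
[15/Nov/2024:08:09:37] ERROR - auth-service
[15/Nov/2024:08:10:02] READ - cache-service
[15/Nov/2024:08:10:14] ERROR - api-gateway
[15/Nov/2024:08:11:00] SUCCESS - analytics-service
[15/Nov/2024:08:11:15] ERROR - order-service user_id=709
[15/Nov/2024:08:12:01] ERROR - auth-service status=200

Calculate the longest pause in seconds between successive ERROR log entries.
504

To find the longest gap:

1. Extract all ERROR events in chronological order
2. Calculate time differences between consecutive events
3. Find the maximum difference
4. Longest gap: 504 seconds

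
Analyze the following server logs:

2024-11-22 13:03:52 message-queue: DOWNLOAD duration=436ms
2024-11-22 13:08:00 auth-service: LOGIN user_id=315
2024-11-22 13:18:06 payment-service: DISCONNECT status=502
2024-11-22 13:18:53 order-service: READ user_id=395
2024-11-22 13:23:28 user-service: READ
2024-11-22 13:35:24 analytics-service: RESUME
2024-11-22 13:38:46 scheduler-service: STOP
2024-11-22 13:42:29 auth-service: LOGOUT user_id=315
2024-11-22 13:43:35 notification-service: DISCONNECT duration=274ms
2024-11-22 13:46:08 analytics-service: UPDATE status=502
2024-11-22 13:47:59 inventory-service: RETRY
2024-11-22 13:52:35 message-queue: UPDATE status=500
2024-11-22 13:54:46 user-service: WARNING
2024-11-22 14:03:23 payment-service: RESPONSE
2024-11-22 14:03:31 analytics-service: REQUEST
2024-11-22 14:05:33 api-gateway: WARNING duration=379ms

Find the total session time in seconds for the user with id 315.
2069

To calculate session duration:

1. Find LOGIN event for user_id=315: 2024-11-22 13:08:00
2. Find LOGOUT event for user_id=315: 2024-11-22 13:42:29
3. Session duration: 2024-11-22 13:42:29 - 2024-11-22 13:08:00 = 2069 seconds (34 minutes)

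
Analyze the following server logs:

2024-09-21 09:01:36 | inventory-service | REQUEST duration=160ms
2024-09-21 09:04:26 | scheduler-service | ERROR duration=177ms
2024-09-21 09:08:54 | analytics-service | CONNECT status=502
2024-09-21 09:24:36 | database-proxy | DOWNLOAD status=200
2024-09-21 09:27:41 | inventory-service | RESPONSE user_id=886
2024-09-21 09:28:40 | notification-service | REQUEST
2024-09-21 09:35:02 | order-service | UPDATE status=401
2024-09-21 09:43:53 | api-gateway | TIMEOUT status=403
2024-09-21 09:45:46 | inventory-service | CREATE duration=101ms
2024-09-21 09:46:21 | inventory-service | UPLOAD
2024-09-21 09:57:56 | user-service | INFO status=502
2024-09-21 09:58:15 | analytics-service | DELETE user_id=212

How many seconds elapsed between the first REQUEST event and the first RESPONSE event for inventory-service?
1565

To find the time between events:

1. Locate the first REQUEST event for inventory-service: 2024-09-21 09:01:36
2. Locate the first RESPONSE event for inventory-service: 2024-09-21 09:27:41
3. Calculate the difference: 2024-09-21 09:27:41 - 2024-09-21 09:01:36 = 1565 seconds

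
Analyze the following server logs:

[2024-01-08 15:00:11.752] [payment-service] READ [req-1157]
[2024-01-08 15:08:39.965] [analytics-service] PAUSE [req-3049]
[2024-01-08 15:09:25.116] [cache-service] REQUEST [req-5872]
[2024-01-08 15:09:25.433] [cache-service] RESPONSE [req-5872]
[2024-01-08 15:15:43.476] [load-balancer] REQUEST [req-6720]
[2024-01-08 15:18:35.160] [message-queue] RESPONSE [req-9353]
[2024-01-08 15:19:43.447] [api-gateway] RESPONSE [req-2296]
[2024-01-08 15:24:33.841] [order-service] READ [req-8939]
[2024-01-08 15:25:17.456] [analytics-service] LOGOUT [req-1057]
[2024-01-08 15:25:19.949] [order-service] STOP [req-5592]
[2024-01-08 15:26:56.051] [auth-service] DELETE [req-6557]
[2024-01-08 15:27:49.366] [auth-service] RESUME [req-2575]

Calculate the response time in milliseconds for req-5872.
317

To calculate latency:

1. Find REQUEST with id req-5872: 2024-01-08 15:09:25.116
2. Find RESPONSE with id req-5872: 2024-01-08 15:09:25.433
3. Latency: 2024-01-08 15:09:25.433 - 2024-01-08 15:09:25.116 = 317ms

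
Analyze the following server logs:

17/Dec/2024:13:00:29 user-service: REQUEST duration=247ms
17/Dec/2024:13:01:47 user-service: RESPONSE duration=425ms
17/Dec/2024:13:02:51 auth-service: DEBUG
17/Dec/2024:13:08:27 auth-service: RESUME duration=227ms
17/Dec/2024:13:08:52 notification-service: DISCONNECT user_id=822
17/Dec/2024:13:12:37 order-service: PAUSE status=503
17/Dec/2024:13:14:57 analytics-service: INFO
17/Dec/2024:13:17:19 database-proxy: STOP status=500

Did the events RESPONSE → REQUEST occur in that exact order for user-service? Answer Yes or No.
No

To verify sequence order:

1. Find all events in sequence RESPONSE → REQUEST for user-service
2. Extract their timestamps
3. Check if timestamps are in ascending order
4. Result: No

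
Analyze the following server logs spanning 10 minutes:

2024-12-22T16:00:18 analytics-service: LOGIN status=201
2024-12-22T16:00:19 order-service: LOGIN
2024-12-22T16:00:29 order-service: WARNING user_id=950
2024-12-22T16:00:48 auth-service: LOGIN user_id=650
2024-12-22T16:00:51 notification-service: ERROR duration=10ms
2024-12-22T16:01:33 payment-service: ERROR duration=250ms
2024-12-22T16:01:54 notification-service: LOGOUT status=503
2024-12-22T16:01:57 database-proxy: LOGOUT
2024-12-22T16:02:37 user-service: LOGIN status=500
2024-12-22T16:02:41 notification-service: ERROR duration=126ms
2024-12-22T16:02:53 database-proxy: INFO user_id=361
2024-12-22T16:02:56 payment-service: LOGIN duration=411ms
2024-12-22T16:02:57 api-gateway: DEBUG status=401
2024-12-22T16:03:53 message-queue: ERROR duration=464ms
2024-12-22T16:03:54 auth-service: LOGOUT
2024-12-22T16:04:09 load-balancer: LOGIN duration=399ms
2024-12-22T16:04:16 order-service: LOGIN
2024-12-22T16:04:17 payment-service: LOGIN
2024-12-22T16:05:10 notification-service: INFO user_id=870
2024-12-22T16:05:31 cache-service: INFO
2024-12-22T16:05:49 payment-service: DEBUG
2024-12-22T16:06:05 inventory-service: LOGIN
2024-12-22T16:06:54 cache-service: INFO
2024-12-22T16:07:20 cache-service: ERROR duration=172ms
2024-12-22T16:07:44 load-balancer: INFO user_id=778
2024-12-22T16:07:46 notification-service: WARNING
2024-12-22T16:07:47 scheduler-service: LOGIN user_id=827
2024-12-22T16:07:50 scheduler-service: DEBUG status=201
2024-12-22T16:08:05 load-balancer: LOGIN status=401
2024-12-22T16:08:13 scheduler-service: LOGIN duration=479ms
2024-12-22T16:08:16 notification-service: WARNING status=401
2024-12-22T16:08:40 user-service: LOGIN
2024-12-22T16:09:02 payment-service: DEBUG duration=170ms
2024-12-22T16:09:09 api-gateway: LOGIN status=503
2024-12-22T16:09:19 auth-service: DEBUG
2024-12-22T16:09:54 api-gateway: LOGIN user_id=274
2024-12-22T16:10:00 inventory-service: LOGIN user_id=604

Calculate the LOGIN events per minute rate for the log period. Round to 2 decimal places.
1.6

To calculate the rate:

1. Count total LOGIN events: 16
2. Total time period: 10 minutes
3. Rate = 16 / 10 = 1.6 events per minute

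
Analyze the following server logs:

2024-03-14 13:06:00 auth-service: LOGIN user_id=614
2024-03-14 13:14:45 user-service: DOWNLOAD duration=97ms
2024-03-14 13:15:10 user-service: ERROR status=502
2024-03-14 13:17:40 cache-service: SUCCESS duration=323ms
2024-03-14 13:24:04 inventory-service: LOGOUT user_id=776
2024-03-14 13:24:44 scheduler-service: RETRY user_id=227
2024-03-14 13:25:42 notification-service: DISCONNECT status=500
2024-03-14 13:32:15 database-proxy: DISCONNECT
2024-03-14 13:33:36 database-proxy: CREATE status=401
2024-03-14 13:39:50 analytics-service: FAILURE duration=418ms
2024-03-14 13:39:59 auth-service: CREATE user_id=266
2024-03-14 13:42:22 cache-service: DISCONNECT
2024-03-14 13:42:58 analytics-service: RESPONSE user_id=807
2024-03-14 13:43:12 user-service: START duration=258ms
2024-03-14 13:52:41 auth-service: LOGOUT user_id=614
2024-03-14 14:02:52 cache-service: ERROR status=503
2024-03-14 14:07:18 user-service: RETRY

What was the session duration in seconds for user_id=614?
2801

To calculate session duration:

1. Find LOGIN event for user_id=614: 2024-03-14 13:06:00
2. Find LOGOUT event for user_id=614: 2024-03-14 13:52:41
3. Session duration: 2024-03-14 13:52:41 - 2024-03-14 13:06:00 = 2801 seconds (46 minutes)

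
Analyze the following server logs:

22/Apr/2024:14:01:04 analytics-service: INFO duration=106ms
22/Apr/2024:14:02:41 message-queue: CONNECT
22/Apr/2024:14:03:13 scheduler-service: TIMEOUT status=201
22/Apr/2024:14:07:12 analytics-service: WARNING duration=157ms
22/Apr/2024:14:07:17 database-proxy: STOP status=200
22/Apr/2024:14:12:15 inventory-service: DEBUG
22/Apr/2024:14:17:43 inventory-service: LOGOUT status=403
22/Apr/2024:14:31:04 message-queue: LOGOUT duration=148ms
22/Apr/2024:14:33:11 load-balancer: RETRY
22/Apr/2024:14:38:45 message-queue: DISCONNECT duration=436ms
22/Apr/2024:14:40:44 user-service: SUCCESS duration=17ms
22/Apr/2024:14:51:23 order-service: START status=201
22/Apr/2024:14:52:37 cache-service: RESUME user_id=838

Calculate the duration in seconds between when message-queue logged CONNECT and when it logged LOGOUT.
1703

To find the time between events:

1. Locate the first CONNECT event for message-queue: 22/Apr/2024:14:02:41
2. Locate the first LOGOUT event for message-queue: 22/Apr/2024:14:31:04
3. Calculate the difference: 22/Apr/2024:14:31:04 - 22/Apr/2024:14:02:41 = 1703 seconds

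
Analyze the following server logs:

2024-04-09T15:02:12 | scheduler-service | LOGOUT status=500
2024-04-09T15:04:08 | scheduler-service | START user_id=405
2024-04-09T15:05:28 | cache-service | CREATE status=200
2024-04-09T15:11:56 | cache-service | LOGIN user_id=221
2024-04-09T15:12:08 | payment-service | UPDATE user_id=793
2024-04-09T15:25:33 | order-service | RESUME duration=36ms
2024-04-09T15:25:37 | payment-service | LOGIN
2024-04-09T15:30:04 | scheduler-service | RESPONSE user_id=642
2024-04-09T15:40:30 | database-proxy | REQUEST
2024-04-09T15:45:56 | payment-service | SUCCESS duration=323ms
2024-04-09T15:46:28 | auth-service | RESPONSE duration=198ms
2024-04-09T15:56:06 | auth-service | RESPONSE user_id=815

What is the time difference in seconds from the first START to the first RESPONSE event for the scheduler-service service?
1556

To find the time between events:

1. Locate the first START event for scheduler-service: 2024-04-09T15:04:08
2. Locate the first RESPONSE event for scheduler-service: 2024-04-09T15:30:04
3. Calculate the difference: 2024-04-09T15:30:04 - 2024-04-09T15:04:08 = 1556 seconds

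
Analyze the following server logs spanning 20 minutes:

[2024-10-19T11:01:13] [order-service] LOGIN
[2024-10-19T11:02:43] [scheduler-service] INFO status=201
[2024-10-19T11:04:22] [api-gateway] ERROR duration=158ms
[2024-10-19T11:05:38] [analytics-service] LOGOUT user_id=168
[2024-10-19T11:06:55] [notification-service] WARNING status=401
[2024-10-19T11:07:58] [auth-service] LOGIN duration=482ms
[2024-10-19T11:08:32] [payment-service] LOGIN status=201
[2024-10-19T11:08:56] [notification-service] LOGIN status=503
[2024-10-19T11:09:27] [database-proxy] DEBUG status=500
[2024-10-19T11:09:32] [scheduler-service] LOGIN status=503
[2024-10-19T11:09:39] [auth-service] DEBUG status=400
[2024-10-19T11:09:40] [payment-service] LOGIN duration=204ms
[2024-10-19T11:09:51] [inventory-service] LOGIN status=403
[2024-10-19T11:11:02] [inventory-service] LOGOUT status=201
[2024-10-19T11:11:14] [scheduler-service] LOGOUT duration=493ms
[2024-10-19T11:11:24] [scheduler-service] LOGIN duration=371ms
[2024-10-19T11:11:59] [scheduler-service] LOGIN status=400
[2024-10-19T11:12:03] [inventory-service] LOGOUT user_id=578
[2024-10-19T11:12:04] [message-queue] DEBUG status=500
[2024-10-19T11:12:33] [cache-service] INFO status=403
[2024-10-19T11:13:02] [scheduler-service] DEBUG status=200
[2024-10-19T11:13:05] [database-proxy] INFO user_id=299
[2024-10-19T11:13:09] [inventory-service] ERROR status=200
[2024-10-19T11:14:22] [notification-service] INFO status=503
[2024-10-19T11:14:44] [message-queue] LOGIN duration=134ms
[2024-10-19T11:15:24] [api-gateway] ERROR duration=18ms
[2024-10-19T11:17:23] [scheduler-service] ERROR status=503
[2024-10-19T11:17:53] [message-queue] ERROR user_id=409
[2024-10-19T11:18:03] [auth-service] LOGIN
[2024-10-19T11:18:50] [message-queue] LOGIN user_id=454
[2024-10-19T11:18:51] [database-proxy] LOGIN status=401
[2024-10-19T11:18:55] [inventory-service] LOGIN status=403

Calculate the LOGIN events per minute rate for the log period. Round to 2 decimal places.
0.7

To calculate the rate:

1. Count total LOGIN events: 14
2. Total time period: 20 minutes
3. Rate = 14 / 20 = 0.7 events per minute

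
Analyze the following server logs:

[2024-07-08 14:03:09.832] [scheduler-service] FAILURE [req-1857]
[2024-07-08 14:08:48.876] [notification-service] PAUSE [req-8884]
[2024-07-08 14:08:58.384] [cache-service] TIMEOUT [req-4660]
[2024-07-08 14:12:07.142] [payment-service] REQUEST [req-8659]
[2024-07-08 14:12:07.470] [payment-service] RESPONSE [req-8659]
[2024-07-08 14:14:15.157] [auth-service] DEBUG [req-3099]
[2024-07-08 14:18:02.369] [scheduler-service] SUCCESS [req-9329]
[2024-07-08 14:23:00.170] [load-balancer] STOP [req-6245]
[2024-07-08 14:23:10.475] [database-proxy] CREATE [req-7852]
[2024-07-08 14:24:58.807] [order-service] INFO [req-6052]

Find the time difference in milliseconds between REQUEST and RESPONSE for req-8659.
328

To calculate latency:

1. Find REQUEST with id req-8659: 2024-07-08 14:12:07.142
2. Find RESPONSE with id req-8659: 2024-07-08 14:12:07.470
3. Latency: 2024-07-08 14:12:07.470 - 2024-07-08 14:12:07.142 = 328ms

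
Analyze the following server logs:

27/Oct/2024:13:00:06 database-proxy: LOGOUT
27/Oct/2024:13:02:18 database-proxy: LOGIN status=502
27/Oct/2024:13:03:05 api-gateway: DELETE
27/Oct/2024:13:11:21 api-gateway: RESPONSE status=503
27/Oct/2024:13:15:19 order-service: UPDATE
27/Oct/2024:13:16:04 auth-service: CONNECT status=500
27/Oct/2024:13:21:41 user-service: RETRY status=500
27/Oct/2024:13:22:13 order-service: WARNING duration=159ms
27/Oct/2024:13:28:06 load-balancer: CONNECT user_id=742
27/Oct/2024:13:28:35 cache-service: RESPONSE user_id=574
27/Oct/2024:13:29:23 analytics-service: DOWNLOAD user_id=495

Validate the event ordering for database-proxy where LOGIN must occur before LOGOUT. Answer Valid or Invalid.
Invalid

To validate ordering:

1. Required order: LOGIN → LOGOUT
2. Rule: LOGIN must occur before LOGOUT
3. Check actual order of events for database-proxy
4. Result: Invalid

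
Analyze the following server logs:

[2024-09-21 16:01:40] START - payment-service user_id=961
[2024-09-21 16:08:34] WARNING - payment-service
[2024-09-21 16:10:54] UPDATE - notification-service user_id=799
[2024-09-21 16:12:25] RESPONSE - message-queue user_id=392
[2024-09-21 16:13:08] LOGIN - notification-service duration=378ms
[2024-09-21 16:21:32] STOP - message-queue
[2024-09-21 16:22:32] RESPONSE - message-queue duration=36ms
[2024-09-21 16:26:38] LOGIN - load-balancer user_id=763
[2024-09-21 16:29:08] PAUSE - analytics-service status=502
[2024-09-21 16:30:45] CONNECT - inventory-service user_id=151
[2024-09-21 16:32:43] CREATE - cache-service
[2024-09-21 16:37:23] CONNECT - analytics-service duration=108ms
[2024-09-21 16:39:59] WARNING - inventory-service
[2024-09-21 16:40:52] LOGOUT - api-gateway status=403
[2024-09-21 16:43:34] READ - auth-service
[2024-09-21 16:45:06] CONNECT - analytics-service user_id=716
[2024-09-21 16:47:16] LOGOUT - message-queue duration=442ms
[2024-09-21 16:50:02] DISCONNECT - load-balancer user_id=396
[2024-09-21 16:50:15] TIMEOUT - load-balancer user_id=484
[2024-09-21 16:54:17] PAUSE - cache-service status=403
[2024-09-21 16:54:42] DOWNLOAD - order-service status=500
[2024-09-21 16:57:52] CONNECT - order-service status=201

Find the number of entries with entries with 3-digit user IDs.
8

To find matching entries:

1. Pattern to match: entries with 3-digit user IDs
2. Scan each log entry for the pattern
3. Count matches: 8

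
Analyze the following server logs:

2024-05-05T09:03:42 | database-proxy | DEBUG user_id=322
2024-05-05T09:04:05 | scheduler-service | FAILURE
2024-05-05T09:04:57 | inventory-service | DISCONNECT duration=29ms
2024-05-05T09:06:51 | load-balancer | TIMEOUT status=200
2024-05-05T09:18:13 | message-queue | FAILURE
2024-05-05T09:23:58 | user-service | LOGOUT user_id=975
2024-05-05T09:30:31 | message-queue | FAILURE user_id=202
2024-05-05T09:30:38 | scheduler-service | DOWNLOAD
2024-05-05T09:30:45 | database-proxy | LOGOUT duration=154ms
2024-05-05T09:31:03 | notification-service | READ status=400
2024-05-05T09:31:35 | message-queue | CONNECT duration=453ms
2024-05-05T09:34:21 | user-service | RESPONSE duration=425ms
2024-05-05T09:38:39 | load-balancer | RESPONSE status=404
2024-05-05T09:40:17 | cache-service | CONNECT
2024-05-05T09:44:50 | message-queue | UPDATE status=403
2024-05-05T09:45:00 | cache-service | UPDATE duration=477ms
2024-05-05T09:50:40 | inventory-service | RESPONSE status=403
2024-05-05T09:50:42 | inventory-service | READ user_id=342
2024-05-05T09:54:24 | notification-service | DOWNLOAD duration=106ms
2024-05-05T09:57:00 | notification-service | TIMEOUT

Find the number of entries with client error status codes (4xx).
4

To find matching entries:

1. Pattern to match: client error status codes (4xx)
2. Scan each log entry for the pattern
3. Count matches: 4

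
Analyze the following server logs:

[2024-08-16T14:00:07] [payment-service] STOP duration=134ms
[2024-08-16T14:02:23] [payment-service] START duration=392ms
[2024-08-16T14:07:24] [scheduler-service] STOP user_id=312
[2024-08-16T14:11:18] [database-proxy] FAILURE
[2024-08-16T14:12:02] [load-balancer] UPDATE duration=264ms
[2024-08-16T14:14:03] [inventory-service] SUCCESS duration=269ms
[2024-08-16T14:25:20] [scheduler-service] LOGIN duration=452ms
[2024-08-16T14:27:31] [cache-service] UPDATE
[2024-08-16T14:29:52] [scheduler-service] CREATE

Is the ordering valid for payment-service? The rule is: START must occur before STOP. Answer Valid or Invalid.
Invalid

To validate ordering:

1. Required order: START → STOP
2. Rule: START must occur before STOP
3. Check actual order of events for payment-service
4. Result: Invalid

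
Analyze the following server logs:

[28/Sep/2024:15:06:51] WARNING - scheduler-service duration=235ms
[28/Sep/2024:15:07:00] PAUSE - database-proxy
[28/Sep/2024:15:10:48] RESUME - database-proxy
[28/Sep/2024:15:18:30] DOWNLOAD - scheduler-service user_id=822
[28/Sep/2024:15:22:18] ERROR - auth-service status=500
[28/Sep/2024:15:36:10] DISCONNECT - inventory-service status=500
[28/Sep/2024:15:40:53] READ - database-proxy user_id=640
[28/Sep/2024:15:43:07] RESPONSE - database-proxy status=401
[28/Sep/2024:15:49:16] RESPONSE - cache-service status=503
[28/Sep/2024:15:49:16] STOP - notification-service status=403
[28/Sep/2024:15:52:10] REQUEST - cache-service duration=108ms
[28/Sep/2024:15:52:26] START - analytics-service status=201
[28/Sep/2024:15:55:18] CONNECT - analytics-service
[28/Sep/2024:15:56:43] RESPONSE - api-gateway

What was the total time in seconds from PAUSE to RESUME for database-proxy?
228

To calculate state duration:

1. Find PAUSE event for database-proxy: 28/Sep/2024:15:07:00
2. Find RESUME event for database-proxy: 28/Sep/2024:15:10:48
3. Calculate duration: 28/Sep/2024:15:10:48 - 28/Sep/2024:15:07:00 = 228 seconds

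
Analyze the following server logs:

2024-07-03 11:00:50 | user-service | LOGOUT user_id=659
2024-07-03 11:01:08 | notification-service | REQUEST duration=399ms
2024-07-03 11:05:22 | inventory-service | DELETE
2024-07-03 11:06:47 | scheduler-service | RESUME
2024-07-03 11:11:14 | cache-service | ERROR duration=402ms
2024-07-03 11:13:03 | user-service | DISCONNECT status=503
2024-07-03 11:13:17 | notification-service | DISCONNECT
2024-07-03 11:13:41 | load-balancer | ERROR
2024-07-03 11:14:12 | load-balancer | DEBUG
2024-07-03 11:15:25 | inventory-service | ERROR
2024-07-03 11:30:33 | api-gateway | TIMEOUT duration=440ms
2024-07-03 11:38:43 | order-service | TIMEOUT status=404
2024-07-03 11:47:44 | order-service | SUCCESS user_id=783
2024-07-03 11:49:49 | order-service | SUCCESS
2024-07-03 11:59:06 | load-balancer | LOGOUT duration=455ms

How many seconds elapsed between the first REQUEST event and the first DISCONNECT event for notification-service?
729

To find the time between events:

1. Locate the first REQUEST event for notification-service: 2024-07-03 11:01:08
2. Locate the first DISCONNECT event for notification-service: 2024-07-03 11:13:17
3. Calculate the difference: 2024-07-03 11:13:17 - 2024-07-03 11:01:08 = 729 seconds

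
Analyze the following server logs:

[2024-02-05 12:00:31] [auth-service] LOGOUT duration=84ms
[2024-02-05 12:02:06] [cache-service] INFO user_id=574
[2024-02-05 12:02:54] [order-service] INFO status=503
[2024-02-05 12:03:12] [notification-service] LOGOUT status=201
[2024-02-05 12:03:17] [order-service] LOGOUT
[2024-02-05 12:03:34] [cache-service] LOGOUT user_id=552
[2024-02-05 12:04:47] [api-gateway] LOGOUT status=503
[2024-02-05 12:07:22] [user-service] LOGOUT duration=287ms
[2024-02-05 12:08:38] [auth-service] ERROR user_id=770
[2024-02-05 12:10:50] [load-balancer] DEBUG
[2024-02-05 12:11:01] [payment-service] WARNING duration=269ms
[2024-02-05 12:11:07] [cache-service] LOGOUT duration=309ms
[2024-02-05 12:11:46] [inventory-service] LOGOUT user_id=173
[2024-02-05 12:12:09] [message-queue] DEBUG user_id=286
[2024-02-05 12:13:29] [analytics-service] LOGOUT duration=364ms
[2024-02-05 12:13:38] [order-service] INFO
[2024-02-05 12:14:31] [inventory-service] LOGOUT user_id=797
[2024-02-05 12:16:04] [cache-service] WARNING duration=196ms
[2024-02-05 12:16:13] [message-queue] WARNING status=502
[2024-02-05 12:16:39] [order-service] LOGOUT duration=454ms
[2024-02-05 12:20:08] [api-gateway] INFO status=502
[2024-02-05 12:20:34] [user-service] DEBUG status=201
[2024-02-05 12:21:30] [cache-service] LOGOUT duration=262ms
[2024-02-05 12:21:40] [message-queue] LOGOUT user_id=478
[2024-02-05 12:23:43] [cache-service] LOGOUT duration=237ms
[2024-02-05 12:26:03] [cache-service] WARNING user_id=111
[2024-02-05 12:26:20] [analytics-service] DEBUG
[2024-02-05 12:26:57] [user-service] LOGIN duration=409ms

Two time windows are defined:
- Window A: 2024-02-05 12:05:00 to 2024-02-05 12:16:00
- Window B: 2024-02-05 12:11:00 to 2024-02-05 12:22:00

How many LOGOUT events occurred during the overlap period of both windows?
4

To find overlap events:

1. Window A: 2024-02-05 12:05:00 to 2024-02-05 12:16:00
2. Window B: 2024-02-05 12:11:00 to 2024-02-05 12:22:00
3. Overlap period: 2024-02-05 12:11:00 to 2024-02-05 12:16:00
4. Count LOGOUT events in overlap: 4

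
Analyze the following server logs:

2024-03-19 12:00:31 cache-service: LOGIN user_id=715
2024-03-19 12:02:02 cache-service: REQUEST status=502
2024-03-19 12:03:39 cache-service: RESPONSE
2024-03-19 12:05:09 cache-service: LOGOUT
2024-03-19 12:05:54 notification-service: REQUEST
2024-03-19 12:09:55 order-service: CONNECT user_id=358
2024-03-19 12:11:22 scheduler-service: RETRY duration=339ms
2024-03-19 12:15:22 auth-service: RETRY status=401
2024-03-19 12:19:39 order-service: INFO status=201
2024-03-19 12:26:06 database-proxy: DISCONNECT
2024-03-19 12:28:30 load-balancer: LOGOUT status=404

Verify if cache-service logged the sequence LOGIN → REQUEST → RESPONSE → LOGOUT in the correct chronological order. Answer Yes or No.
Yes

To verify sequence order:

1. Find all events in sequence LOGIN → REQUEST → RESPONSE → LOGOUT for cache-service
2. Extract their timestamps
3. Check if timestamps are in ascending order
4. Result: Yes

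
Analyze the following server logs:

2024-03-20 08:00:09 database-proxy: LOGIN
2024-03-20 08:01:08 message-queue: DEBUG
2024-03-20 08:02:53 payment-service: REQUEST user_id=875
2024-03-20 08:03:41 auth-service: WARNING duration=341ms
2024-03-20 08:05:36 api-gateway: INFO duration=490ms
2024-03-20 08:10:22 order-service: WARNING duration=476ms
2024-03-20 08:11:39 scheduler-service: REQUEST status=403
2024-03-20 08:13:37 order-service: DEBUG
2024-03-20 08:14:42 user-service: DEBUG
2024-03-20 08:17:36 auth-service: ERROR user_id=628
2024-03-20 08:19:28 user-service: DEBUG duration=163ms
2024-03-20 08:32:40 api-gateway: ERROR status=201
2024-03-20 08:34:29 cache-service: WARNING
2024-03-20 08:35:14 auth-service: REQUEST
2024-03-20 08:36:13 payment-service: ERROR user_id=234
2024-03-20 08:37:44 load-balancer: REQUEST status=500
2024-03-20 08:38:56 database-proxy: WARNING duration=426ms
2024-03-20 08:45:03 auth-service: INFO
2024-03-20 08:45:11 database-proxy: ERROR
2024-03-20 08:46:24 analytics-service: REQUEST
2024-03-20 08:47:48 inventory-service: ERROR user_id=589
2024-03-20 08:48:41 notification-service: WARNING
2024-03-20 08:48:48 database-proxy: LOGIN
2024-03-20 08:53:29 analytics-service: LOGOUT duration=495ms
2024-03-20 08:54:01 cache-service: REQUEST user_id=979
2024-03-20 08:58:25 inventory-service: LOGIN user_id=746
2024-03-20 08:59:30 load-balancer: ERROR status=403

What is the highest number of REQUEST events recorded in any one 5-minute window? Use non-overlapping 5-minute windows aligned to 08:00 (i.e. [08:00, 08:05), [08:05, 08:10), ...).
2

To find the burst window:

1. Divide the log period into non-overlapping 5-minute windows starting at 08:00
2. Count REQUEST events in each window
3. Find the window with maximum count
4. Maximum events in a window: 2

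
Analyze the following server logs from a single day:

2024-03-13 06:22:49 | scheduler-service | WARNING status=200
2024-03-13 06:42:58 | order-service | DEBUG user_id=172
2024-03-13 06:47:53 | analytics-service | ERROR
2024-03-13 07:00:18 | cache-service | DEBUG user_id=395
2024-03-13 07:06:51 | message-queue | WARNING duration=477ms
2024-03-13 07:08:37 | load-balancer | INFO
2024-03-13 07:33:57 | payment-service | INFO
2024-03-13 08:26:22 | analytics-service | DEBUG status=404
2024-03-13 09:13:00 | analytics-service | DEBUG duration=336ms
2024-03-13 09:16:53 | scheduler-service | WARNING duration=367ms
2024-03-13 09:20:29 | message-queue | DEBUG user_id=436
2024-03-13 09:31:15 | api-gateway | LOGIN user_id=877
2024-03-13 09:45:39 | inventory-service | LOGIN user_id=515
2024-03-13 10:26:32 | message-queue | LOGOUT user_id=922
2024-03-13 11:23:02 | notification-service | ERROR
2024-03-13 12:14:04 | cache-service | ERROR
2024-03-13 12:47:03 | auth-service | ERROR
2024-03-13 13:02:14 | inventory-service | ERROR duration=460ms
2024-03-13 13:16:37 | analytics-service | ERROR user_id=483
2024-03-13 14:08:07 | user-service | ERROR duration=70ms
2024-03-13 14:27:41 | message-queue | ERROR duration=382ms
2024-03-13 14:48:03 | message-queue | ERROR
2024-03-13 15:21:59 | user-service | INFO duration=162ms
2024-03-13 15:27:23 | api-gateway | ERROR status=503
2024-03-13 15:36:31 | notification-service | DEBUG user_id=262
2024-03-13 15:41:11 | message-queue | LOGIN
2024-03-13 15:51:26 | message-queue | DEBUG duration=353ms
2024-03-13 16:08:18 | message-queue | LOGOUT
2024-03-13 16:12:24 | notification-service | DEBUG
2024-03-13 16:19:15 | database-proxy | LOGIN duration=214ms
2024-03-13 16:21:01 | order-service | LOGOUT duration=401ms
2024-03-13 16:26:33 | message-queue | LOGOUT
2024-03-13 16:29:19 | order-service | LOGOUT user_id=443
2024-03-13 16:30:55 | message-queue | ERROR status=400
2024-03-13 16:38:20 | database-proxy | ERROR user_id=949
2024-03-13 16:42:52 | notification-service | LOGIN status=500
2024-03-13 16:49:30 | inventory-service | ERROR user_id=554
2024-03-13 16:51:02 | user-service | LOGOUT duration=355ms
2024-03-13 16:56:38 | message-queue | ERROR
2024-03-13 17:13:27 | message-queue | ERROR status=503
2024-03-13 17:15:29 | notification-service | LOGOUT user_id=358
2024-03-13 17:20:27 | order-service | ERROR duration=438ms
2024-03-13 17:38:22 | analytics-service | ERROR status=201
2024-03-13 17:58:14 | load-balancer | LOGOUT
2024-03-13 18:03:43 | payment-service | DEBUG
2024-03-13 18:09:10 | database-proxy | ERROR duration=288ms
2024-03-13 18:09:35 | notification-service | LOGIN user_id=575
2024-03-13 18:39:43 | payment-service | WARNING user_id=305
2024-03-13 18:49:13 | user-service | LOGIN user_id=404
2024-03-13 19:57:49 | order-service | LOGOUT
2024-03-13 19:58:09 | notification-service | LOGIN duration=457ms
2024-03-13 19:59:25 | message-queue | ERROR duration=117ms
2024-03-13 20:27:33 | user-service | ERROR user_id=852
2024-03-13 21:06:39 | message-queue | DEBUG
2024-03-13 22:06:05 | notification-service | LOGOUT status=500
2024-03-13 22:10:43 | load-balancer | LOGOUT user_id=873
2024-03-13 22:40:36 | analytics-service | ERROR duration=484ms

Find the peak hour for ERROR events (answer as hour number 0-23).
16

To find the peak hour:

1. Group all ERROR events by hour
2. Count events in each hour
3. Find hour with maximum count
4. Peak hour: 16 (with 4 events)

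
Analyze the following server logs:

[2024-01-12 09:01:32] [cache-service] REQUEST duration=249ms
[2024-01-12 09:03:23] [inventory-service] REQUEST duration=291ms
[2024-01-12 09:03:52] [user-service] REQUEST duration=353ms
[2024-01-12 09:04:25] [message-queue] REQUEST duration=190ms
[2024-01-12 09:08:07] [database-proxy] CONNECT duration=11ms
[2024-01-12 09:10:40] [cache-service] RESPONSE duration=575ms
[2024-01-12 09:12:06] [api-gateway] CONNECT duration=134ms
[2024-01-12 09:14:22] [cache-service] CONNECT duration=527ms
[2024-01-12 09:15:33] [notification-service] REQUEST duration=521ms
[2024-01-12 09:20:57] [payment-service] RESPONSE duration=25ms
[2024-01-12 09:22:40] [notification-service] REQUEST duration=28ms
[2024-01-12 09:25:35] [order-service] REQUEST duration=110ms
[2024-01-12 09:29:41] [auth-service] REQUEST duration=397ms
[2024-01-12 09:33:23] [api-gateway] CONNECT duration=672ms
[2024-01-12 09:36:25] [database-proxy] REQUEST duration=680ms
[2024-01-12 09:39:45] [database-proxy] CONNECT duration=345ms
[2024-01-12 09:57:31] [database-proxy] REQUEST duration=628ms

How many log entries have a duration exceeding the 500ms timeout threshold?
6

To count timeouts:

1. Threshold: 500ms
2. Extract duration from each log entry
3. Count entries where duration > 500
4. Timeout count: 6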